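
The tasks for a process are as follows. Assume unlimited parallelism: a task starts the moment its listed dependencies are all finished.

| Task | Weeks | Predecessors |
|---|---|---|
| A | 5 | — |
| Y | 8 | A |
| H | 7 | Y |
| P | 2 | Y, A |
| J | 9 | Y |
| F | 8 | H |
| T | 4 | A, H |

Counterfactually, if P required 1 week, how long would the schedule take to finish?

The binding path is A→Y→H→F = 5+8+7+8 = 28; finish at 28 weeks.
P has 13 weeks of float (longest path through it is 15).
The critical path is still A→Y→H→F; finish is now 28 weeks.

28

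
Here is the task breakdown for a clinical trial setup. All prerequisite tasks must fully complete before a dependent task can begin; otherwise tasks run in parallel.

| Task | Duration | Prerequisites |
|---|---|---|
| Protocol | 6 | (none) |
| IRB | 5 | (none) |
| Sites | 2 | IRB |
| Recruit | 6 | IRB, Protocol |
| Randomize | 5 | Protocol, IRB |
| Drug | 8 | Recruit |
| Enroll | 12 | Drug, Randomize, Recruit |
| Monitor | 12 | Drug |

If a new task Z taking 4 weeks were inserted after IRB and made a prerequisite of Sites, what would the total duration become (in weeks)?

32

Originally the job takes 32 weeks.
With Z inserted, Sites now waits for max(IRB, Z).
New critical path: Protocol→Recruit→Drug→Enroll = 6+6+8+12 = 32 ⇒ 32 weeks.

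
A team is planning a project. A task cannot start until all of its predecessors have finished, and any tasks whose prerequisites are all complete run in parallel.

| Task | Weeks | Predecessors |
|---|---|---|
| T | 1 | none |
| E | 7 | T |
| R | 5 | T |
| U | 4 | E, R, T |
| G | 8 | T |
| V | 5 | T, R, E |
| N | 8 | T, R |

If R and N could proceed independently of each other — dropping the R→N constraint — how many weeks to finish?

With the dependency in place, T→R→N = 1+5+8 = 14 sets the finish at 14 weeks.
Without R→N, N's earliest start moves from 6 to 1.
The longest chain is now T→E→V = 1+7+5 = 13, so the schedule takes 13 weeks.

13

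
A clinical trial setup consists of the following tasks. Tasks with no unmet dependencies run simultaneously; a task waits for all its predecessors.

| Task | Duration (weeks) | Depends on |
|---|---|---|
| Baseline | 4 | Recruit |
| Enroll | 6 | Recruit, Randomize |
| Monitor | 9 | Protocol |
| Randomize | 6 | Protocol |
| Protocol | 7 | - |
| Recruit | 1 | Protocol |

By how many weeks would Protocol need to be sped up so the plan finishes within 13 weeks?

6

Current finish: 19 weeks; target: 13.
Protocol is on every critical path, so each week cut from Protocol cuts the finish by one (this holds down to a finish of 13).
Need 19 − 13 = 6 weeks off Protocol → Protocol becomes 1 week, finish becomes 13.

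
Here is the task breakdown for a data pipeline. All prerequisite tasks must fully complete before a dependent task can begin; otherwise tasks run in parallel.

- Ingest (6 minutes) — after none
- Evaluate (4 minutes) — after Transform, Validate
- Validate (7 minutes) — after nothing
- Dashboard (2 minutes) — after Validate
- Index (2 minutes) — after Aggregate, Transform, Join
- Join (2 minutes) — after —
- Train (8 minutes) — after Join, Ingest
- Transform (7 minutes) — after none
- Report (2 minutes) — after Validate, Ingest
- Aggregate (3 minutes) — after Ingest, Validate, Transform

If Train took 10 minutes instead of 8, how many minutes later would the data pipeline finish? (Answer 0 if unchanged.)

The binding path is Ingest→Train = 6+8 = 14; finish at 14 minutes.
Train is on the critical path; changing it to 10 makes that path 16 minutes.
No other chain overtakes it, so the finish is 16 minutes.
Change in finish: 16 − 14 = +2 minutes.

2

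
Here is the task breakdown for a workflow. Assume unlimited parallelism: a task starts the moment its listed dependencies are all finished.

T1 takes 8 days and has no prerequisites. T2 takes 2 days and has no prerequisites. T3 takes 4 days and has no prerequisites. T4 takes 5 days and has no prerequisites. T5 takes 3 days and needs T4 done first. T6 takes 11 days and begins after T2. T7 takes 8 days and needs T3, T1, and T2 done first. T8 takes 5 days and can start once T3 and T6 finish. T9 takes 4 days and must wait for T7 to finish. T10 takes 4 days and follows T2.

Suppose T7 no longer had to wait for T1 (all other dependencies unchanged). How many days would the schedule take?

With the dependency in place, T1→T7→T9 = 8+8+4 = 20 sets the finish at 20 days.
Without T1→T7, T7's earliest start moves from 8 to 4.
The longest chain is now T2→T6→T8 = 2+11+5 = 18, so the schedule takes 18 days.

18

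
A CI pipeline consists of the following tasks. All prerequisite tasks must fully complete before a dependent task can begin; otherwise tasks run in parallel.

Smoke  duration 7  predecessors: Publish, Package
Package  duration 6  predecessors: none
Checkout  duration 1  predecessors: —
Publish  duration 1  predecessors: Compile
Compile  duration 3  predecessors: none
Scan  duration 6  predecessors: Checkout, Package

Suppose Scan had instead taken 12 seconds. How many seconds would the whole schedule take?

18

Baseline: Package→Smoke = 6+7 = 13 → 13 seconds.
Scan has 1 second of float (longest path through it is 12).
Now Package→Scan = 6+12 = 18 is longest, so the finish becomes 18 seconds.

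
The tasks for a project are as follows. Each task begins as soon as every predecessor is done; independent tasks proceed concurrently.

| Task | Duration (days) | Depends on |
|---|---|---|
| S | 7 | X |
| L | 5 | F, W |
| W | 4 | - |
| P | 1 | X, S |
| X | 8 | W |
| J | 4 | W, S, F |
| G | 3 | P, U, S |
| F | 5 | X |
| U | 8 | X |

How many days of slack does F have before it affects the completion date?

W→X→S→P→G = 4+8+7+1+3 = 23 sets the makespan at 23 days.
The longest chain containing F totals 22 days.
Float = 23 − 22 = 1.

1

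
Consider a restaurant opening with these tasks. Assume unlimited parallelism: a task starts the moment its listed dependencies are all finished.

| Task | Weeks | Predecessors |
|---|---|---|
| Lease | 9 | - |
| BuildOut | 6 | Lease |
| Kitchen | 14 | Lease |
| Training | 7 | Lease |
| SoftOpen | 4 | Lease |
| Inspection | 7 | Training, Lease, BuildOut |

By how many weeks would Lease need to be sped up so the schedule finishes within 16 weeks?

7

Current finish: 23 weeks; target: 16.
Lease is on every critical path, so each week cut from Lease cuts the finish by one (this holds down to a finish of 15).
Need 23 − 16 = 7 weeks off Lease → Lease becomes 2 weeks, finish becomes 16.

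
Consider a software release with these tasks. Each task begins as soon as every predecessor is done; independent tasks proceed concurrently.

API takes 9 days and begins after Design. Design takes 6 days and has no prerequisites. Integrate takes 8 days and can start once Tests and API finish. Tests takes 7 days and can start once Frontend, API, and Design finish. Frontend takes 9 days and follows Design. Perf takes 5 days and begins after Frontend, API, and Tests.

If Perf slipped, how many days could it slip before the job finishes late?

3

The longest chain is Design→Frontend→Tests→Integrate = 6+9+7+8 = 30; overall finish 30 days.
Longest path through Perf: 27 days (earliest finish 27, latest finish 30).
Float = 30 − 27 = 3.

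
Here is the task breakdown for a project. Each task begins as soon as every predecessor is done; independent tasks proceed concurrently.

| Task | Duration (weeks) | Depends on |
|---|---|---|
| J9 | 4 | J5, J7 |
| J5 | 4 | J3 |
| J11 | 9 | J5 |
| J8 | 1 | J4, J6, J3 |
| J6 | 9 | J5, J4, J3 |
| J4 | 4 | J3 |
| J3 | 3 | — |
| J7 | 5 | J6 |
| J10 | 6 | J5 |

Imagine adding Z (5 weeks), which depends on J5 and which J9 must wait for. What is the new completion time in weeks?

Originally the job takes 25 weeks.
With Z inserted, J9 now waits for max(J5, J7, Z).
New critical path: J3→J4→J6→J7→J9 = 3+4+9+5+4 = 25 ⇒ 25 weeks.

25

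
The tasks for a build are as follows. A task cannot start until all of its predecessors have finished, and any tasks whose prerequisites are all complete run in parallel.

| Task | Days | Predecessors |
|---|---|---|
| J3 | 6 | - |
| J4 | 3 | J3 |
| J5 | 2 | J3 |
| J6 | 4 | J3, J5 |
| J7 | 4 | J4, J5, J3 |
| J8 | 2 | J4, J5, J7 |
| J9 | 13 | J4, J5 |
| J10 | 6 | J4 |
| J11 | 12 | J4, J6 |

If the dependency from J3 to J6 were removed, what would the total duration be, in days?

With the dependency in place, J3→J5→J6→J11 = 6+2+4+12 = 24 sets the finish at 24 days.
Dropping J3→J6 doesn't change J6's earliest start (8); another predecessor still binds.
The longest chain is now J3→J5→J6→J11 = 6+2+4+12 = 24, so the job takes 24 days.

24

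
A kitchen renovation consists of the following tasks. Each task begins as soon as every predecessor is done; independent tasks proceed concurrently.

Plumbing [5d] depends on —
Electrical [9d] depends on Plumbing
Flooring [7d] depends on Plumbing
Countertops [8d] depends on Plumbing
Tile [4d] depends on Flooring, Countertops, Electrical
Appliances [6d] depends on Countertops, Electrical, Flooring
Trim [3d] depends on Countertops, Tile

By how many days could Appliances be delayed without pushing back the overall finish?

Plumbing→Electrical→Tile→Trim = 5+9+4+3 = 21 sets the makespan at 21 days.
Longest path through Appliances: 20 days (earliest finish 20, latest finish 21).
Float = 21 − 20 = 1.

1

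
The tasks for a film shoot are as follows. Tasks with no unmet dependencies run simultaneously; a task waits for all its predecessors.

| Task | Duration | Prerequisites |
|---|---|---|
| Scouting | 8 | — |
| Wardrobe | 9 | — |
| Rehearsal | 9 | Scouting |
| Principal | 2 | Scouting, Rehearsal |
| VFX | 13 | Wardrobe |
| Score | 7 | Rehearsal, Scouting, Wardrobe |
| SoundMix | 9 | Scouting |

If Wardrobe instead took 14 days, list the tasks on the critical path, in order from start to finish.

Wardrobe, VFX

As given, the longest chain is Scouting→Rehearsal→Score = 8+9+7 = 24, so the finish is 24 days.
Wardrobe is off the critical path — its longest chain is 22 days, giving 2 of slack.
New critical path: Wardrobe→VFX = 14+13 = 27 ⇒ 27 days.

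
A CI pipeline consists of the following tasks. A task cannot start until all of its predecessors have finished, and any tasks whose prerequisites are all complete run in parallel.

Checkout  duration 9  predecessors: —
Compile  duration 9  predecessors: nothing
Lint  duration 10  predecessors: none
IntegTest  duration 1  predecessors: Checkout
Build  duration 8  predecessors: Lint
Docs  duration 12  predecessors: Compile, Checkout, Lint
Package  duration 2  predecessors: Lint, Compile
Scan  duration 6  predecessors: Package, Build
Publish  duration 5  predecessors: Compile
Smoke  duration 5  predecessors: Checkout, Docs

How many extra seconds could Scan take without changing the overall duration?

3

Critical path: Lint→Docs→Smoke = 10+12+5 = 27, so the finish is 27 seconds.
Scan finishes as early as 24 and must finish by 27.
Float = 27 − 24 = 3.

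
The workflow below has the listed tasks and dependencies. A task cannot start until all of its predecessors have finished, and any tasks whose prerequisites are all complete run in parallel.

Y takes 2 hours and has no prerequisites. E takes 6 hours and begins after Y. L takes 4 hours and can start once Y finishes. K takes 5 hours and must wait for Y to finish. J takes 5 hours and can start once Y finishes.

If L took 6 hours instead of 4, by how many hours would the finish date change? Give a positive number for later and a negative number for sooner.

Actual critical path: Y→E = 2+6 = 8 ⇒ 8 hours.
L is off the critical path — its longest chain is 6 hours, giving 2 of slack.
New critical path: Y→L = 2+6 = 8 ⇒ 8 hours.
Change in finish: 8 − 8 = +0 hours.

0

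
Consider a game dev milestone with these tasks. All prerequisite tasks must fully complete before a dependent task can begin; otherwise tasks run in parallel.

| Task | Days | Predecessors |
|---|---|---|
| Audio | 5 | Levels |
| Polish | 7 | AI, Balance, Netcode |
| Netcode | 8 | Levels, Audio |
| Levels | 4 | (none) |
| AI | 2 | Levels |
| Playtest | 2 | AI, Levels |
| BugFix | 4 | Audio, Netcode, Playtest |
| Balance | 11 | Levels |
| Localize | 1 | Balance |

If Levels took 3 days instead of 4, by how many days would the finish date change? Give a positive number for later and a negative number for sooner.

-1

As given, the longest chain is Levels→Audio→Netcode→Polish = 4+5+8+7 = 24, so the finish is 24 days.
Since Levels is critical, the -1 change carries straight to that chain (now 23 days).
No other chain overtakes it, so the finish is 23 days.
Change in finish: 23 − 24 = -1 days.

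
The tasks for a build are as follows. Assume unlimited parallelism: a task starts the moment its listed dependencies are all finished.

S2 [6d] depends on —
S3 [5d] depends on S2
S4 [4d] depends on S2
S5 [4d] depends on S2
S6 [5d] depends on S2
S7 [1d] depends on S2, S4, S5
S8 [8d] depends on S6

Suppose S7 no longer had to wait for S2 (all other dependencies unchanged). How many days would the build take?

Original critical path: S2→S6→S8 = 6+5+8 = 19 ⇒ 19 days.
Dropping S2→S7 doesn't change S7's earliest start (10); another predecessor still binds.
New critical path: S2→S6→S8 = 6+5+8 = 19 ⇒ 19 days.

19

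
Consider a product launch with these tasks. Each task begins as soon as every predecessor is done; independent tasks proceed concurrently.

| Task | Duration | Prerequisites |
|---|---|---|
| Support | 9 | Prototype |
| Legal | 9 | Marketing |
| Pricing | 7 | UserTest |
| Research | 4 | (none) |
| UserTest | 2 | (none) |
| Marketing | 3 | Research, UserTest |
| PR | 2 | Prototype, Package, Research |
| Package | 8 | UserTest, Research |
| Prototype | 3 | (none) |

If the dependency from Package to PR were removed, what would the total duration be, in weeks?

Before: longest chain Research→Marketing→Legal = 4+3+9 = 16, finish 16.
Without Package→PR, PR's earliest start moves from 12 to 4.
The longest chain is now Research→Marketing→Legal = 4+3+9 = 16, so the project takes 16 weeks.

16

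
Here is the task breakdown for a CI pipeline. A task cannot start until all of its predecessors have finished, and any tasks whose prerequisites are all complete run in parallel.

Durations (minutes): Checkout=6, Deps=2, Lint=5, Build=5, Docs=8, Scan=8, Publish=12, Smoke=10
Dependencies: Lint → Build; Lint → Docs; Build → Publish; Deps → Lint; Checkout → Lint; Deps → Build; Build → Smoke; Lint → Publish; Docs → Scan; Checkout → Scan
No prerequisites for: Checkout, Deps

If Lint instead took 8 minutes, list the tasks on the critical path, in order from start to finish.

Checkout, Lint, Build, Publish

Critical path before the change: Checkout→Lint→Build→Publish = 6+5+5+12 = 28 giving 28 minutes.
Since Lint is critical, the +3 change carries straight to that chain (now 31 minutes).
No other chain overtakes it, so the finish is 31 minutes.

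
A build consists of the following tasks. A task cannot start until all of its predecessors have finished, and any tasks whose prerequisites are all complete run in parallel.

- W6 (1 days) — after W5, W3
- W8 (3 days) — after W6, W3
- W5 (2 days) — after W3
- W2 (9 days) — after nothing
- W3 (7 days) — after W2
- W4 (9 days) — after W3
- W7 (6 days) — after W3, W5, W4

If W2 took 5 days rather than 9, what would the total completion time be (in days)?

27

The binding path is W2→W3→W4→W7 = 9+7+9+6 = 31; finish at 31 days.
Since W2 is critical, the -4 change carries straight to that chain (now 27 days).
That remains the longest chain; total 27 days.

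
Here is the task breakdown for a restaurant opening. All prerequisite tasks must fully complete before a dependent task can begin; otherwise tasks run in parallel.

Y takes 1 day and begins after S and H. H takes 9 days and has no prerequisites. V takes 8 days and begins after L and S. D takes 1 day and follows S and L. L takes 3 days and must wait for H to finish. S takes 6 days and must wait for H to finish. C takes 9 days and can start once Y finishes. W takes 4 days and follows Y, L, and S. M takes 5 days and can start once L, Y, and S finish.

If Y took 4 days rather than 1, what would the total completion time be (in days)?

28

Baseline: H→S→Y→C = 9+6+1+9 = 25 → 25 days.
Since Y is critical, the +3 change carries straight to that chain (now 28 days).
The critical path is still H→S→Y→C; finish is now 28 days.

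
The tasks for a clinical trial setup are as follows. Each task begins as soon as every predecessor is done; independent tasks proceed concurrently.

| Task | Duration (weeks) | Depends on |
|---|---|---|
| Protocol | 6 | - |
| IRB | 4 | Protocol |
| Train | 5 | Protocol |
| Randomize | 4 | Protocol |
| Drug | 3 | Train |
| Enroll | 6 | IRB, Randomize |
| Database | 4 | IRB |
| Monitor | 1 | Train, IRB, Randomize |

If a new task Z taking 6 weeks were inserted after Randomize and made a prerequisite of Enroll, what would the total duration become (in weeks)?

Originally the schedule takes 16 weeks.
With Z inserted, Enroll now waits for max(IRB, Randomize, Z).
New critical path: Protocol→Randomize→Z→Enroll = 6+4+6+6 = 22 ⇒ 22 weeks.

22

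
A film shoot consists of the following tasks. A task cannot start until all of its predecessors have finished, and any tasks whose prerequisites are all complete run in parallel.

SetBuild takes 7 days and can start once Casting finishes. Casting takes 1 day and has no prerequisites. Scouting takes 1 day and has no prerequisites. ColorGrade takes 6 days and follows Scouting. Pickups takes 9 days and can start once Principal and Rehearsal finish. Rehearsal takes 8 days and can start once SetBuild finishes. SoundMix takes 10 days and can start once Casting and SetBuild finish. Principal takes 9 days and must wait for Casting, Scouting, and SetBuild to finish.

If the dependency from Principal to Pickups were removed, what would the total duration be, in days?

25

With the dependency in place, Casting→SetBuild→Principal→Pickups = 1+7+9+9 = 26 sets the finish at 26 days.
Without Principal→Pickups, Pickups's earliest start moves from 17 to 16.
After: Casting→SetBuild→Rehearsal→Pickups = 1+7+8+9 = 25 → 25 days.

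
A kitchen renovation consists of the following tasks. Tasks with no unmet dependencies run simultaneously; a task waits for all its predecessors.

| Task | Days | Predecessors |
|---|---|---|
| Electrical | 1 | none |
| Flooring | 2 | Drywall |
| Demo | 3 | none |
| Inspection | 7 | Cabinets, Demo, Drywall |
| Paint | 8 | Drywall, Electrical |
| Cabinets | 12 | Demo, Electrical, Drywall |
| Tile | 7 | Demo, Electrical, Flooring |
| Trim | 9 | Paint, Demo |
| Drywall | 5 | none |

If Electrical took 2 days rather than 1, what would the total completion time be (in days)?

Actual critical path: Drywall→Cabinets→Inspection = 5+12+7 = 24 ⇒ 24 days.
Electrical has 4 days of float (longest path through it is 20).
That remains the longest chain; total 24 days.

24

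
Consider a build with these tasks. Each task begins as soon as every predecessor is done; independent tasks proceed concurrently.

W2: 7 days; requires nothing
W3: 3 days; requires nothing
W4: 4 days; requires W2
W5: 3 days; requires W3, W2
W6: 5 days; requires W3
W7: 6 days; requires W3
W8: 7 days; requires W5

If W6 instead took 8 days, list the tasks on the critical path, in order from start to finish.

W2, W5, W8

Baseline: W2→W5→W8 = 7+3+7 = 17 → 17 days.
W6 is off the critical path — its longest chain is 8 days, giving 9 of slack.
The critical path is still W2→W5→W8; finish is now 17 days.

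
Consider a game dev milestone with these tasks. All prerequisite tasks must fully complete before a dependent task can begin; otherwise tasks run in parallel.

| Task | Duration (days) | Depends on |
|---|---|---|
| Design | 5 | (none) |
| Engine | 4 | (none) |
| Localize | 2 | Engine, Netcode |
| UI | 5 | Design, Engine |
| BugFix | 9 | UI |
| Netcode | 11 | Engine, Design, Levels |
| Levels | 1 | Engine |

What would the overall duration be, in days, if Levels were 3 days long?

As given, the longest chain is Design→UI→BugFix = 5+5+9 = 19, so the finish is 19 days.
The longest path through Levels is only 18 days, so Levels has float 1.
The binding chain switches to Engine→Levels→Netcode→Localize = 4+3+11+2 = 20; finish 20 days.

20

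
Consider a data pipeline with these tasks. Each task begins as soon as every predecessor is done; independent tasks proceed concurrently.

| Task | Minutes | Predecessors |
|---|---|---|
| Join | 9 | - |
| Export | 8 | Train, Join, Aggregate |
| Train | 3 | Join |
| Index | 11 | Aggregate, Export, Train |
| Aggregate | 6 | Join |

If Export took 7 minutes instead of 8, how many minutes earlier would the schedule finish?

The binding path is Join→Aggregate→Export→Index = 9+6+8+11 = 34; finish at 34 minutes.
Since Export is critical, the -1 change carries straight to that chain (now 33 minutes).
The critical path is still Join→Aggregate→Export→Index; finish is now 33 minutes.
Change in finish: 33 − 34 = -1 minutes.

1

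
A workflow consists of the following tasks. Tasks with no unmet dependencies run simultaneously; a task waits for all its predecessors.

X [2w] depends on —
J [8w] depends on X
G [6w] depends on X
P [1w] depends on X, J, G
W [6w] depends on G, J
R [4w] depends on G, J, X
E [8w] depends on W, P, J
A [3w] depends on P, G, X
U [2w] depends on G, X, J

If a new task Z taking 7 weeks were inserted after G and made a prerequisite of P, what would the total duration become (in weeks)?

24

Originally the project takes 24 weeks.
With Z inserted, P now waits for max(X, J, G, Z).
New critical path: X→J→W→E = 2+8+6+8 = 24 ⇒ 24 weeks.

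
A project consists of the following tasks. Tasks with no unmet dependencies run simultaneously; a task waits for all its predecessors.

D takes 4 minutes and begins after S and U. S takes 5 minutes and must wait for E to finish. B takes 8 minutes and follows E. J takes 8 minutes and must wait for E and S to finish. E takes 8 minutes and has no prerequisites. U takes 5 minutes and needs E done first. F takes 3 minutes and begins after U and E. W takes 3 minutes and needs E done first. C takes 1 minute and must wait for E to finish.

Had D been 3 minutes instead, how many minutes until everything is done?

21

Baseline: E→S→J = 8+5+8 = 21 → 21 minutes.
The longest path through D is only 17 minutes, so D has float 4.
The critical path is still E→S→J; finish is now 21 minutes.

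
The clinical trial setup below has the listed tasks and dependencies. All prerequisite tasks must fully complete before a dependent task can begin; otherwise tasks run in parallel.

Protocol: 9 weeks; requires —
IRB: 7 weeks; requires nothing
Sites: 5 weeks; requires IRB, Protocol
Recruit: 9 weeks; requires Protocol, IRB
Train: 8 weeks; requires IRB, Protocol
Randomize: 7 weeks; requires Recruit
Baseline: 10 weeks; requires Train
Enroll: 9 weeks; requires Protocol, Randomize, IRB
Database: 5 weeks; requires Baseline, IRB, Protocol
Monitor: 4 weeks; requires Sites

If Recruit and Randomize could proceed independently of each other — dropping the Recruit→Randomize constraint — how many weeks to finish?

Original critical path: Protocol→Recruit→Randomize→Enroll = 9+9+7+9 = 34 ⇒ 34 weeks.
Without Recruit→Randomize, Randomize's earliest start moves from 18 to 0.
The longest chain is now Protocol→Train→Baseline→Database = 9+8+10+5 = 32, so the schedule takes 32 weeks.

32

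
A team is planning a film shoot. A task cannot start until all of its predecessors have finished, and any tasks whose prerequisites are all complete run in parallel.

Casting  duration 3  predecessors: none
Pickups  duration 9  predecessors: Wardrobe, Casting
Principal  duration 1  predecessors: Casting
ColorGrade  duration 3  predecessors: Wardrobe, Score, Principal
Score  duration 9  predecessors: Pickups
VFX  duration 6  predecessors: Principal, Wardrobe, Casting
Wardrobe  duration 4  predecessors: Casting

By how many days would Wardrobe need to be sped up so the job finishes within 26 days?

2

Current finish: 28 days; target: 26.
Wardrobe is on every critical path, so each day cut from Wardrobe cuts the finish by one (this holds down to a finish of 25).
Need 28 − 26 = 2 days off Wardrobe → Wardrobe becomes 2 days, finish becomes 26.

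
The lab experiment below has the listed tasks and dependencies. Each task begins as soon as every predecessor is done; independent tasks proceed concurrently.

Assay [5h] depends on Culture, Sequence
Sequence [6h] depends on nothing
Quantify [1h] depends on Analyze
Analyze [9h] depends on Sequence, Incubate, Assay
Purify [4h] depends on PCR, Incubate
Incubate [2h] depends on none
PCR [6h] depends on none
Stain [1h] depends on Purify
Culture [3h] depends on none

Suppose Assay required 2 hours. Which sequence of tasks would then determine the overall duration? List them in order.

Sequence, Assay, Analyze, Quantify

As given, the longest chain is Sequence→Assay→Analyze→Quantify = 6+5+9+1 = 21, so the finish is 21 hours.
Assay lies on that path, so at 2 hours the path becomes 18 hours.
No other chain overtakes it, so the finish is 18 hours.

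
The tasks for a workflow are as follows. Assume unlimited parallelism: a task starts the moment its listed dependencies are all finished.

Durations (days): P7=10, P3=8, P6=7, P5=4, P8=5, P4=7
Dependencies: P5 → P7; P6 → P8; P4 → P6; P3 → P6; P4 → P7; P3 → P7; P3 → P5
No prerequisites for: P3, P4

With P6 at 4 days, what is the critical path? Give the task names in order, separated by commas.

The binding path is P3→P5→P7 = 8+4+10 = 22; finish at 22 days.
P6 is off the critical path — its longest chain is 20 days, giving 2 of slack.
The critical path is still P3→P5→P7; finish is now 22 days.

P3, P5, P7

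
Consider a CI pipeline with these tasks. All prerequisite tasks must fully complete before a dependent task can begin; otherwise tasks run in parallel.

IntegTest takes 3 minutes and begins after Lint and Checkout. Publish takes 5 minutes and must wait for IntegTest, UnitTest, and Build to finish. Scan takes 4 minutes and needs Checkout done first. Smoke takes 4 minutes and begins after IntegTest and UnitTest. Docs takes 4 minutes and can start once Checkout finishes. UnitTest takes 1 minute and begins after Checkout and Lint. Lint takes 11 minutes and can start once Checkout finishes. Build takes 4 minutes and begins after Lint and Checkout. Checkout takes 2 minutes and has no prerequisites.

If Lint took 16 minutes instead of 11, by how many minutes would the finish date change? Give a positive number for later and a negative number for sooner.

Critical path before the change: Checkout→Lint→Build→Publish = 2+11+4+5 = 22 giving 22 minutes.
Lint lies on that path, so at 16 minutes the path becomes 27 minutes.
No other chain overtakes it, so the finish is 27 minutes.
Change in finish: 27 − 22 = +5 minutes.

5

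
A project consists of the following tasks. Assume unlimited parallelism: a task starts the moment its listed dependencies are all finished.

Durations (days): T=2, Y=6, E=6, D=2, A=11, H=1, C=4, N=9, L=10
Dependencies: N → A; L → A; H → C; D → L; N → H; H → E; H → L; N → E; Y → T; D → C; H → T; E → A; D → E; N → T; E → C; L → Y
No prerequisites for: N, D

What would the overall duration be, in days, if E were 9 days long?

Critical path before the change: N→H→L→A = 9+1+10+11 = 31 giving 31 days.
The longest path through E is only 27 days, so E has float 4.
No other chain overtakes it, so the finish is 31 days.

31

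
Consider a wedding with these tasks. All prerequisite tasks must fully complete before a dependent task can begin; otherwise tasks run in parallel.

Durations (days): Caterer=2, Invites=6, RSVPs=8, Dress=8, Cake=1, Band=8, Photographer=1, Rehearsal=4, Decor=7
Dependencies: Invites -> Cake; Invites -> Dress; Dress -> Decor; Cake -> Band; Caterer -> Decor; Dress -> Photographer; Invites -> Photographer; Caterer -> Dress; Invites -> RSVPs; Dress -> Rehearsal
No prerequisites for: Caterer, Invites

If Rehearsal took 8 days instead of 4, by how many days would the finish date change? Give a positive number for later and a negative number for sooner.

Actual critical path: Invites→Dress→Decor = 6+8+7 = 21 ⇒ 21 days.
Rehearsal is off the critical path — its longest chain is 18 days, giving 3 of slack.
New critical path: Invites→Dress→Rehearsal = 6+8+8 = 22 ⇒ 22 days.
Change in finish: 22 − 21 = +1 days.

1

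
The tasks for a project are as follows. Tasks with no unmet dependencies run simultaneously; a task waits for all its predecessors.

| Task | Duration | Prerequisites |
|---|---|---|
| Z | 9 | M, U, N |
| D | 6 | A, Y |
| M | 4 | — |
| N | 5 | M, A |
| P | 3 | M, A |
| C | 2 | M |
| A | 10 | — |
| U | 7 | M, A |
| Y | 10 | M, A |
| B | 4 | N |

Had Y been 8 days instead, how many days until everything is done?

26

The binding path is A→Y→D = 10+10+6 = 26; finish at 26 days.
Since Y is critical, the -2 change carries straight to that chain (now 24 days).
The binding chain switches to A→U→Z = 10+7+9 = 26; finish 26 days.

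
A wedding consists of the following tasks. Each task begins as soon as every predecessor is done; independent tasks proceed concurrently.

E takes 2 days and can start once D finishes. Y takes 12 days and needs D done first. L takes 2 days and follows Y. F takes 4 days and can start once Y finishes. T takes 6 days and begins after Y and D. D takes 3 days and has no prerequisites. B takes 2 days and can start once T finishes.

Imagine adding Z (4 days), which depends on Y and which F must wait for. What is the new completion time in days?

23

Originally the plan takes 23 days.
With Z inserted, F now waits for max(Y, Z).
New critical path: D→Y→Z→F = 3+12+4+4 = 23 ⇒ 23 days.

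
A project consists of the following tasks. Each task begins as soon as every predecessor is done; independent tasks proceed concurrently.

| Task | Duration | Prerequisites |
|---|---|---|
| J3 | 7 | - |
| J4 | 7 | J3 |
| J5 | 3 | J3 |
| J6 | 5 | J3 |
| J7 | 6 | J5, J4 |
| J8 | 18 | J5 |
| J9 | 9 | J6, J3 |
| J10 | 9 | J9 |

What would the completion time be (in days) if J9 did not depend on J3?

30

Original critical path: J3→J6→J9→J10 = 7+5+9+9 = 30 ⇒ 30 days.
Dropping J3→J9 doesn't change J9's earliest start (12); another predecessor still binds.
New critical path: J3→J6→J9→J10 = 7+5+9+9 = 30 ⇒ 30 days.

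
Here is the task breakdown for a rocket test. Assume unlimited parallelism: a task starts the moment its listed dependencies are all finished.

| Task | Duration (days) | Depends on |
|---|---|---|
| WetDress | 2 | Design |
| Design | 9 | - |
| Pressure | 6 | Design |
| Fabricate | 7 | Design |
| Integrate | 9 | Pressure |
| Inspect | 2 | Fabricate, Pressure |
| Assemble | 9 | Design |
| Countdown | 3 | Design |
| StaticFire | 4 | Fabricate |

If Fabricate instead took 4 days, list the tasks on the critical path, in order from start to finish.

Design, Pressure, Integrate

The binding path is Design→Pressure→Integrate = 9+6+9 = 24; finish at 24 days.
Fabricate has 4 days of float (longest path through it is 20).
No other chain overtakes it, so the finish is 24 days.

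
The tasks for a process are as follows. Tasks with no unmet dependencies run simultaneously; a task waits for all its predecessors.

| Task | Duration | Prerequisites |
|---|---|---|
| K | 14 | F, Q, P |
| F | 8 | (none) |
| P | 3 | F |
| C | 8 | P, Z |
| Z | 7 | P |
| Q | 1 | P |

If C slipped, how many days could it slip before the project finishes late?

0

The longest chain is F→P→Q→K = 8+3+1+14 = 26; overall finish 26 days.
The longest chain containing C totals 26 days.
So C can slip 26 − 26 = 0 days.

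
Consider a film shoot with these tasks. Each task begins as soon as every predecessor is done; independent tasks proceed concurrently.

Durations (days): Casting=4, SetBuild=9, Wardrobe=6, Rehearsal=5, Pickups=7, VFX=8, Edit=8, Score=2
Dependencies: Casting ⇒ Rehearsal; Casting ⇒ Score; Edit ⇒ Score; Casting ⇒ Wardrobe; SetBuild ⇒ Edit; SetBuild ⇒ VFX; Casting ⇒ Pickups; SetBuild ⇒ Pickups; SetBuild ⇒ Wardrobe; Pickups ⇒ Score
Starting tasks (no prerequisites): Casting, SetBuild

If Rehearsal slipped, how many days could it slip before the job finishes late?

10

SetBuild→Edit→Score = 9+8+2 = 19 sets the makespan at 19 days.
The longest chain containing Rehearsal totals 9 days.
So Rehearsal can slip 19 − 9 = 10 days.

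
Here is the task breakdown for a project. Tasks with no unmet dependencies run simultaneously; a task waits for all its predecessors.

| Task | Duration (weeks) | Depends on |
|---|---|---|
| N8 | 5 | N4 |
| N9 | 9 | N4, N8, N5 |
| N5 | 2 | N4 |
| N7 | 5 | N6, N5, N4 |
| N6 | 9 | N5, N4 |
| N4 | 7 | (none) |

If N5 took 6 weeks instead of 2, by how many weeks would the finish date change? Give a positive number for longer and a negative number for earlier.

4

Critical path before the change: N4→N5→N6→N7 = 7+2+9+5 = 23 giving 23 weeks.
N5 lies on that path, so at 6 weeks the path becomes 27 weeks.
No other chain overtakes it, so the finish is 27 weeks.
Change in finish: 27 − 23 = +4 weeks.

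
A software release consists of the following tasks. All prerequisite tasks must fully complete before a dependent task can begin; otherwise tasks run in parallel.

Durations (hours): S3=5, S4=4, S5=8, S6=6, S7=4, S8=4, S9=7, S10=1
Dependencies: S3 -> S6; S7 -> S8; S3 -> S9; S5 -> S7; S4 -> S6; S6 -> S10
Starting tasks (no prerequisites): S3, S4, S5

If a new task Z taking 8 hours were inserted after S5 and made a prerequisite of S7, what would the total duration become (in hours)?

24

Originally the plan takes 16 hours.
With Z inserted, S7 now waits for max(S5, Z).
New critical path: S5→Z→S7→S8 = 8+8+4+4 = 24 ⇒ 24 hours.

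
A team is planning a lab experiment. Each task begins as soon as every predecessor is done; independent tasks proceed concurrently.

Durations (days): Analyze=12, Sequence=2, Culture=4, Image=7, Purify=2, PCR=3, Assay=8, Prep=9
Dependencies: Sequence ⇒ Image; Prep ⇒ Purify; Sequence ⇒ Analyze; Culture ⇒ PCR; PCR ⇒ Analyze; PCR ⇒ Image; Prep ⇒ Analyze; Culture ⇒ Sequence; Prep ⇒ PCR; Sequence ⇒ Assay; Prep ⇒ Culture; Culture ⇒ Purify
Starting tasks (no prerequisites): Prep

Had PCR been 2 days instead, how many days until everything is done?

Actual critical path: Prep→Culture→PCR→Analyze = 9+4+3+12 = 28 ⇒ 28 days.
Since PCR is critical, the -1 change carries straight to that chain (now 27 days).
The critical path is still Prep→Culture→PCR→Analyze; finish is now 27 days.

27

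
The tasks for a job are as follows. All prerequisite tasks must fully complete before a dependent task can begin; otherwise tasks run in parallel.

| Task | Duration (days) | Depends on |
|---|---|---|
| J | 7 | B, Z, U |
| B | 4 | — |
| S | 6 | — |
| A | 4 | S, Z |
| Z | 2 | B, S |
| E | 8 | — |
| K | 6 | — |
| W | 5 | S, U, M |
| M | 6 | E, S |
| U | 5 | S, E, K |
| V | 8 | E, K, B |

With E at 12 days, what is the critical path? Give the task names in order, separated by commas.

As given, the longest chain is E→U→J = 8+5+7 = 20, so the finish is 20 days.
E is on the critical path; changing it to 12 makes that path 24 days.
No other chain overtakes it, so the finish is 24 days.

E, U, J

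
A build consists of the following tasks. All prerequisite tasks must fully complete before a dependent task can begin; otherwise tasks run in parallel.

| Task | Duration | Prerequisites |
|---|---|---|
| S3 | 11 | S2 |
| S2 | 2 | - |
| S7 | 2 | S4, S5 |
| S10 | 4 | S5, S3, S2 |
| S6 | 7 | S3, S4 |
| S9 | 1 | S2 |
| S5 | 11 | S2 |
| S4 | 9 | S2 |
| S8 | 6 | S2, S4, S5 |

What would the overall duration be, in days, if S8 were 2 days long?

20

Actual critical path: S2→S3→S6 = 2+11+7 = 20 ⇒ 20 days.
S8 is off the critical path — its longest chain is 19 days, giving 1 of slack.
That remains the longest chain; total 20 days.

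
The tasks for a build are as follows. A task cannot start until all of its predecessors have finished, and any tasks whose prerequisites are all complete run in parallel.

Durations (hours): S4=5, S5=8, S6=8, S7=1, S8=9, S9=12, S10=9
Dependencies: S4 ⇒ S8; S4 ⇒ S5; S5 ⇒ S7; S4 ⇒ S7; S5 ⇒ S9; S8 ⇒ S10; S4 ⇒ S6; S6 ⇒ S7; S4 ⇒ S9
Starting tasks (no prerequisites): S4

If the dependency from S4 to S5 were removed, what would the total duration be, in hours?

23

Before: longest chain S4→S5→S9 = 5+8+12 = 25, finish 25.
Without S4→S5, S5's earliest start moves from 5 to 0.
After: S4→S8→S10 = 5+9+9 = 23 → 23 hours.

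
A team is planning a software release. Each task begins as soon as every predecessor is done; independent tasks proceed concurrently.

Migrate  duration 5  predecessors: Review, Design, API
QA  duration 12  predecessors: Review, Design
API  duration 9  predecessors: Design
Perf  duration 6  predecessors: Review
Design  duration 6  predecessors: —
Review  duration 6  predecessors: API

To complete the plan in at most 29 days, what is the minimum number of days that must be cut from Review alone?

4

Current finish: 33 days; target: 29.
Review is on every critical path, so each day cut from Review cuts the finish by one (this holds down to a finish of 28).
Need 33 − 29 = 4 days off Review → Review becomes 2 days, finish becomes 29.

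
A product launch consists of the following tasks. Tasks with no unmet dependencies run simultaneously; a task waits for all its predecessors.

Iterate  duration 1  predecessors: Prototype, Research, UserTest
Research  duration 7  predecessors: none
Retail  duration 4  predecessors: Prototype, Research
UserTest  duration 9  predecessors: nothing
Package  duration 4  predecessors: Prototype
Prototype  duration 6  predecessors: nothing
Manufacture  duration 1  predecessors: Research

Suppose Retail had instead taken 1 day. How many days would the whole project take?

As given, the longest chain is Research→Retail = 7+4 = 11, so the finish is 11 days.
Retail lies on that path, so at 1 day the path becomes 8 days.
Now Prototype→Package = 6+4 = 10 is longest, so the finish becomes 10 days.

10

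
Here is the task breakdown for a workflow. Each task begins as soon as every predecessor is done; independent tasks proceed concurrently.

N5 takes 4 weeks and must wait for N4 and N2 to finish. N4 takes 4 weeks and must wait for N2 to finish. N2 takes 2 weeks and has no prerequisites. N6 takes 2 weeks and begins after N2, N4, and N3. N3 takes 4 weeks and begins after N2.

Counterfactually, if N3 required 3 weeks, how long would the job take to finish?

10

Actual critical path: N2→N4→N5 = 2+4+4 = 10 ⇒ 10 weeks.
The longest path through N3 is only 8 weeks, so N3 has float 2.
That remains the longest chain; total 10 weeks.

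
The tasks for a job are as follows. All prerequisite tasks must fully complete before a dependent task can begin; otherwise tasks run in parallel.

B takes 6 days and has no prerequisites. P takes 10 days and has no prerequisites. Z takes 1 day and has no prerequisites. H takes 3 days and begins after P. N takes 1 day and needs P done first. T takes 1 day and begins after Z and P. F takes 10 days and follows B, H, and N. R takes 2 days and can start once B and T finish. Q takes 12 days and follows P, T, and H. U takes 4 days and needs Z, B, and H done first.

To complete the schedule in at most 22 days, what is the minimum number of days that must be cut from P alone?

Current finish: 25 days; target: 22.
P is on every critical path, so each day cut from P cuts the finish by one (this holds down to a finish of 16).
Need 25 − 22 = 3 days off P → P becomes 7 days, finish becomes 22.

3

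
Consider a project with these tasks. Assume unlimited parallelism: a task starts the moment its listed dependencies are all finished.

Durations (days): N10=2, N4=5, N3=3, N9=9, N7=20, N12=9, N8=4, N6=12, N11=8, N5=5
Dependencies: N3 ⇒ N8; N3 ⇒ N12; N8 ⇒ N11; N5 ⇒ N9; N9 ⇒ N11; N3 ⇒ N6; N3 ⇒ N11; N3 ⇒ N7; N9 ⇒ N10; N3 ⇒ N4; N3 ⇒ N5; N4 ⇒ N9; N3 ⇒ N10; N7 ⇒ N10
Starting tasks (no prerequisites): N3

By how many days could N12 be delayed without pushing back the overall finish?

The longest chain is N3→N4→N9→N11 = 3+5+9+8 = 25; overall finish 25 days.
The longest chain containing N12 totals 12 days.
So N12 can slip 25 − 12 = 13 days.

13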